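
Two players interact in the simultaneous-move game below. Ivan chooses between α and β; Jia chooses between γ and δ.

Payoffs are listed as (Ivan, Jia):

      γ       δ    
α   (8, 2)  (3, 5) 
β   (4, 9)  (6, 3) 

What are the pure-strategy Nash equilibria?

(α, γ): Jia prefers δ (5 > 2) — not an equilibrium.
(α, δ): Ivan prefers β (6 > 3) — not an equilibrium.
(β, γ): Ivan prefers α (8 > 4) — not an equilibrium.
(β, δ): Jia prefers γ (9 > 3) — not an equilibrium.

none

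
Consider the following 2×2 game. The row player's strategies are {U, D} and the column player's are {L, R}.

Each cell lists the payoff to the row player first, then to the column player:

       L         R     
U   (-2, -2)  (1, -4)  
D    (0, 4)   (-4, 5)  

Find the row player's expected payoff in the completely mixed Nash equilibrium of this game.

First find q, the probability the column player plays L, from the row player's indifference between U and D: −2q + (1−q) = −4(1−q), giving q = 5/7.
Since the row player is indifferent in equilibrium, the row player's expected payoff equals the payoff from either row against (5/7, 2/7). Using U: −2(5/7) + (2/7) = -8/7.

-8/7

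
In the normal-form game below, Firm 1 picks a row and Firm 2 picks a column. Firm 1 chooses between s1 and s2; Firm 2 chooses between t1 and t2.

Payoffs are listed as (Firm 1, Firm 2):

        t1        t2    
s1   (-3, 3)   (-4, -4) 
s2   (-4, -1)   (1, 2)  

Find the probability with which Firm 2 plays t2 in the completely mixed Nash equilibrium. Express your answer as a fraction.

1/6

Let q be the probability that Firm 2 plays t1. In a completely mixed equilibrium, Firm 1 must be indifferent between s1 and s2.
Firm 1's expected payoff from s1 is −3q − 4(1−q); from s2 it is −4q + (1−q).
Setting these equal: q − 4 = −5q + 1, so q = 5/6.
Therefore Firm 2 plays t2 with probability 1 − 5/6 = 1/6.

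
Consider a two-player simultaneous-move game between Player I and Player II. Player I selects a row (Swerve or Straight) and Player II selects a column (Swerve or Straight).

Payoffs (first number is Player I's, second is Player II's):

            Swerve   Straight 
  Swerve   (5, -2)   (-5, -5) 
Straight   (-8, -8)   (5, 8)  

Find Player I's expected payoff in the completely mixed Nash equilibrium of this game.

-15/23

First find y, the probability Player II plays Swerve, from Player I's indifference between Swerve and Straight: 5y − 5(1−y) = −8y + 5(1−y), giving y = 10/23.
Since Player I is indifferent in equilibrium, Player I's expected payoff equals the payoff from either row against (10/23, 13/23). Using Swerve: 5(10/23) − 5(13/23) = -15/23.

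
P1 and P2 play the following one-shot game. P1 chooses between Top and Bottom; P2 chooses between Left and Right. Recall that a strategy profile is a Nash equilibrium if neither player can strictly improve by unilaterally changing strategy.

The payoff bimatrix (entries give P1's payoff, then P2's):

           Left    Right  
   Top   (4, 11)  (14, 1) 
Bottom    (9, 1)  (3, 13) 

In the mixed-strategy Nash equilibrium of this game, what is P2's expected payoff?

71/11

First find x, the probability P1 plays Top, from P2's indifference between Left and Right: 11x + (1−x) = x + 13(1−x), giving x = 6/11.
Since P2 is indifferent in equilibrium, P2's expected payoff equals the payoff from either column against (6/11, 5/11). Using Left: 11(6/11) + (5/11) = 71/11.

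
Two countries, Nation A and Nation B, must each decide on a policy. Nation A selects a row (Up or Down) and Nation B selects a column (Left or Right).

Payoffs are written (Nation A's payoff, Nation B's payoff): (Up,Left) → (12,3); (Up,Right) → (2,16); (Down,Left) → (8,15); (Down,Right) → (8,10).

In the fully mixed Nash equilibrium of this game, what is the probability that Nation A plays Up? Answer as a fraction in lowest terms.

5/18

Let x be the probability that Nation A plays Up. In a completely mixed equilibrium, Nation B must be indifferent between Left and Right.
Nation B's expected payoff from Left is 3x + 15(1−x); from Right it is 16x + 10(1−x).
Setting these equal: −12x + 15 = 6x + 10, so x = 5/18.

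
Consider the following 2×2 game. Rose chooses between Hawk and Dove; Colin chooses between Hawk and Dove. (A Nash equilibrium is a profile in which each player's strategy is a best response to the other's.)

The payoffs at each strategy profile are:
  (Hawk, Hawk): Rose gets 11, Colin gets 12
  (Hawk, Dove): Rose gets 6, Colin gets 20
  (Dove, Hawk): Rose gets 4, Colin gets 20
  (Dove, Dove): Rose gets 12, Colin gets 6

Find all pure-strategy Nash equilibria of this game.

(Hawk, Hawk): Colin prefers Dove (20 > 12) — not an equilibrium.
(Hawk, Dove): Rose prefers Dove (12 > 6) — not an equilibrium.
(Dove, Hawk): Rose prefers Hawk (11 > 4) — not an equilibrium.
(Dove, Dove): Colin prefers Hawk (20 > 6) — not an equilibrium.

none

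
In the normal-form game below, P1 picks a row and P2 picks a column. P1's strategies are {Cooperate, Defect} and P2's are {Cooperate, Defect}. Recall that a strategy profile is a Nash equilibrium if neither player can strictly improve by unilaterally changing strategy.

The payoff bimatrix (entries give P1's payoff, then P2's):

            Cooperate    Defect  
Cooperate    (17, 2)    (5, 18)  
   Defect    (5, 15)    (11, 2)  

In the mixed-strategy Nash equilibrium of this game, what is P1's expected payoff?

First find y, the probability P2 plays Cooperate, from P1's indifference between Cooperate and Defect: 17y + 5(1−y) = 5y + 11(1−y), giving y = 1/3.
Since P1 is indifferent in equilibrium, P1's expected payoff equals the payoff from either row against (1/3, 2/3). Using Cooperate: 17(1/3) + 5(2/3) = 9.

9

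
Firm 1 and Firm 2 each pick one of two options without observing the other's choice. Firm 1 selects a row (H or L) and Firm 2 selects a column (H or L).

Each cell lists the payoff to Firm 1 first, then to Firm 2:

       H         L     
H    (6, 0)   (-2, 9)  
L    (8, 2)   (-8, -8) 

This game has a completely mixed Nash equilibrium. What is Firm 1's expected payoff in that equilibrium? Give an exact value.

First find y, the probability Firm 2 plays H, from Firm 1's indifference between H and L: 6y − 2(1−y) = 8y − 8(1−y), giving y = 3/4.
Since Firm 1 is indifferent in equilibrium, Firm 1's expected payoff equals the payoff from either row against (3/4, 1/4). Using H: 6(3/4) − 2(1/4) = 4.

4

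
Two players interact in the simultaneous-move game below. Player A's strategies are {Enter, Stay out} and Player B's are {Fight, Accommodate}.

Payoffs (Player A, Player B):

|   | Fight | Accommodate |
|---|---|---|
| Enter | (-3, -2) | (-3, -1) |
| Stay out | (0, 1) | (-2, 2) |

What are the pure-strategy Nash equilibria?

(Enter, Fight): Player A prefers Stay out (0 > -3); Player B prefers Accommodate (-1 > -2) — not an equilibrium.
(Enter, Accommodate): Player A prefers Stay out (-2 > -3) — not an equilibrium.
(Stay out, Fight): Player B prefers Accommodate (2 > 1) — not an equilibrium.
(Stay out, Accommodate): Player A gets -2 ≥ -3 from Enter, and Player B gets 2 ≥ 1 from Fight — Nash equilibrium.

(Stay out, Accommodate)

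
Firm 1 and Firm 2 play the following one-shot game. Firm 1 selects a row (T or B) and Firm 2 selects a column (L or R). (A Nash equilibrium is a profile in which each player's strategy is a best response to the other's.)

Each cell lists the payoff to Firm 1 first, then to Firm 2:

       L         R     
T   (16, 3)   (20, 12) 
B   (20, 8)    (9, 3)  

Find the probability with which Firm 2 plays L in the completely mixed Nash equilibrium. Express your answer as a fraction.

11/15

Let q be the probability that Firm 2 plays L. In a completely mixed equilibrium, Firm 1 must be indifferent between T and B.
Firm 1's expected payoff from T is 16q + 20(1−q); from B it is 20q + 9(1−q).
Setting these equal: −4q + 20 = 11q + 9, so q = 11/15.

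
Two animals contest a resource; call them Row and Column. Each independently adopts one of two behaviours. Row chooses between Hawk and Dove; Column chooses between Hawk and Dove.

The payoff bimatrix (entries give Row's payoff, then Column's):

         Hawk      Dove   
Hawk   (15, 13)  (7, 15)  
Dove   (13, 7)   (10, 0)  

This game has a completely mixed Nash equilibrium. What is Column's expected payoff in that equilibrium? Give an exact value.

First find p, the probability Row plays Hawk, from Column's indifference between Hawk and Dove: 13p + 7(1−p) = 15p, giving p = 7/9.
Since Column is indifferent in equilibrium, Column's expected payoff equals the payoff from either column against (7/9, 2/9). Using Hawk: 13(7/9) + 7(2/9) = 35/3.

35/3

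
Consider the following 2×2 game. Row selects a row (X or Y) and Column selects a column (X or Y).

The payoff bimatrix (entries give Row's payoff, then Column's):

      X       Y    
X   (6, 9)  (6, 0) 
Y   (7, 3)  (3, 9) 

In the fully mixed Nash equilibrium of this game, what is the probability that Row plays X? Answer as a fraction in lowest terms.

Let r be the probability that Row plays X. In a completely mixed equilibrium, Column must be indifferent between X and Y.
Column's expected payoff from X is 9r + 3(1−r); from Y it is 9(1−r).
Setting these equal: 6r + 3 = −9r + 9, so r = 2/5.

2/5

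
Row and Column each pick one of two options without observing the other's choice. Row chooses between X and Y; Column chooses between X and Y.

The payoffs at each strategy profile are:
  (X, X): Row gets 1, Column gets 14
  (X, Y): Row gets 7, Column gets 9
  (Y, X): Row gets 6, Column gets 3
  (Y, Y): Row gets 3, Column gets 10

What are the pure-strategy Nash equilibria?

none

(X, X): Row prefers Y (6 > 1) — not an equilibrium.
(X, Y): Column prefers X (14 > 9) — not an equilibrium.
(Y, X): Column prefers Y (10 > 3) — not an equilibrium.
(Y, Y): Row prefers X (7 > 3) — not an equilibrium.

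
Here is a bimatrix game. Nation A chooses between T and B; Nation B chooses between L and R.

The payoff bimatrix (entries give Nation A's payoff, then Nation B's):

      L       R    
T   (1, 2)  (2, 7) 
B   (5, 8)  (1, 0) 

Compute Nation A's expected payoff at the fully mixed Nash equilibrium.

First find y, the probability Nation B plays L, from Nation A's indifference between T and B: y + 2(1−y) = 5y + (1−y), giving y = 1/5.
Since Nation A is indifferent in equilibrium, Nation A's expected payoff equals the payoff from either row against (1/5, 4/5). Using T: (1/5) + 2(4/5) = 9/5.

9/5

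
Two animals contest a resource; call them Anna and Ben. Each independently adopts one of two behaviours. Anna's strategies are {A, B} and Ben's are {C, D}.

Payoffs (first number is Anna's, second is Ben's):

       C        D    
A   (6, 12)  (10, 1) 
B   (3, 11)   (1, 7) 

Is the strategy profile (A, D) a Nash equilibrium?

No

At (A, D), Anna earns 10; switching to B would give 1, so Anna has no profitable deviation.
Ben earns 1; switching to C would give 12, so Ben would deviate.
Since at least one player can profitably deviate, this is not a Nash equilibrium.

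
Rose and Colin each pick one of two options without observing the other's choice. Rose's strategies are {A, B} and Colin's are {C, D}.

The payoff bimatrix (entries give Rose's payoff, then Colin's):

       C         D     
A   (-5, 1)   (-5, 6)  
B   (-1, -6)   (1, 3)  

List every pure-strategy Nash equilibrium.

(B, D)

(A, C): Rose prefers B (-1 > -5); Colin prefers D (6 > 1) — not an equilibrium.
(A, D): Rose prefers B (1 > -5) — not an equilibrium.
(B, C): Colin prefers D (3 > -6) — not an equilibrium.
(B, D): Rose gets 1 ≥ -5 from A, and Colin gets 3 ≥ -6 from C — Nash equilibrium.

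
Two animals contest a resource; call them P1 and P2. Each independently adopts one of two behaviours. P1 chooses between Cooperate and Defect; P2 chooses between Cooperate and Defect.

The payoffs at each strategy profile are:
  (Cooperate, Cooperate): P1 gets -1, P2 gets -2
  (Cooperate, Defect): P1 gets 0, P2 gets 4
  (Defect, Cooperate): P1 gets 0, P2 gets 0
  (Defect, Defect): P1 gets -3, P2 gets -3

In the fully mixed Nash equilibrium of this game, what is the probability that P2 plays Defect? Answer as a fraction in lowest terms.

1/4

Let y be the probability that P2 plays Cooperate. In a completely mixed equilibrium, P1 must be indifferent between Cooperate and Defect.
P1's expected payoff from Cooperate is −y; from Defect it is −3(1−y).
Setting these equal: −y = 3y − 3, so y = 3/4.
Therefore P2 plays Defect with probability 1 − 3/4 = 1/4.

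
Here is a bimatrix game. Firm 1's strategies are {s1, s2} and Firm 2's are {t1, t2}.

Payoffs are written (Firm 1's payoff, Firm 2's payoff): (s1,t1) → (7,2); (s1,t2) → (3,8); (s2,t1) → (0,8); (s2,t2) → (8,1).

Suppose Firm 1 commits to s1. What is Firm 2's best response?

t2

Against s1, Firm 2 earns 2 from t1 and 8 from t2.
So t2 is the best response.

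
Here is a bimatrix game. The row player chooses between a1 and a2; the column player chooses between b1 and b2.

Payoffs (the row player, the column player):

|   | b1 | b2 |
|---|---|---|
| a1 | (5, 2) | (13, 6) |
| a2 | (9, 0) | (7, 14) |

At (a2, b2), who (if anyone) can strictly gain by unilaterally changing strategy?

The row player

The row player at (a2, b2) earns 7; deviating to a1 yields 13 — a strict improvement.
The column player earns 14; deviating to b1 yields 0 — not better.
Only the row player has a strictly profitable deviation.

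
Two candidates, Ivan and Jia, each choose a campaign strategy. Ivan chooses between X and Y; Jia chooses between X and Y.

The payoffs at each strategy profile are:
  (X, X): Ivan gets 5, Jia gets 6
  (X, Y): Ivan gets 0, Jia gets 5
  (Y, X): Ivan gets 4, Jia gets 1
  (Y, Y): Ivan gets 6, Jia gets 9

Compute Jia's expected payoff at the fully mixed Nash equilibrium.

First find p, the probability Ivan plays X, from Jia's indifference between X and Y: 6p + (1−p) = 5p + 9(1−p), giving p = 8/9.
Since Jia is indifferent in equilibrium, Jia's expected payoff equals the payoff from either column against (8/9, 1/9). Using X: 6(8/9) + (1/9) = 49/9.

49/9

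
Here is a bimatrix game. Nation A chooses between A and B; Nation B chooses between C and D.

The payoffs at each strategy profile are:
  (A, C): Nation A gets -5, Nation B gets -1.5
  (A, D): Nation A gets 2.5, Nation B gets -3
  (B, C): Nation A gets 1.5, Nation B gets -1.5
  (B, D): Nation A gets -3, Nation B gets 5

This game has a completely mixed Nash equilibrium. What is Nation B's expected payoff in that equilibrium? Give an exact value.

First find p, the probability Nation A plays A, from Nation B's indifference between C and D: −1.5p − 1.5(1−p) = −3p + 5(1−p), giving p = 13/16.
Since Nation B is indifferent in equilibrium, Nation B's expected payoff equals the payoff from either column against (13/16, 3/16). Using C: −1.5(13/16) − 1.5(3/16) = -3/2.

-3/2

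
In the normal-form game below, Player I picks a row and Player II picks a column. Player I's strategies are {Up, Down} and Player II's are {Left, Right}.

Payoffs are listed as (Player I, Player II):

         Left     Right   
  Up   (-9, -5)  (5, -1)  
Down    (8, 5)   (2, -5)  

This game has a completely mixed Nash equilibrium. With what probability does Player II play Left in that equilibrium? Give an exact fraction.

Let y be the probability that Player II plays Left. In a completely mixed equilibrium, Player I must be indifferent between Up and Down.
Player I's expected payoff from Up is −9y + 5(1−y); from Down it is 8y + 2(1−y).
Setting these equal: −14y + 5 = 6y + 2, so y = 3/20.

3/20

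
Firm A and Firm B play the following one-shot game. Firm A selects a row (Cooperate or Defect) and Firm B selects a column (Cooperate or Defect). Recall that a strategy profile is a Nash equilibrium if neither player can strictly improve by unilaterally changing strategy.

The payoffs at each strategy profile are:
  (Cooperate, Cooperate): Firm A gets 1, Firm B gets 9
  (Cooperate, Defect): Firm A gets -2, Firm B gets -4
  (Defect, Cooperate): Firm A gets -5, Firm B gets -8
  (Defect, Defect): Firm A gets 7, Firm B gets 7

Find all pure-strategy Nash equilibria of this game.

(Cooperate, Cooperate): Firm A gets 1 ≥ -5 from Defect, and Firm B gets 9 ≥ -4 from Defect — Nash equilibrium.
(Cooperate, Defect): Firm A prefers Defect (7 > -2); Firm B prefers Cooperate (9 > -4) — not an equilibrium.
(Defect, Cooperate): Firm A prefers Cooperate (1 > -5); Firm B prefers Defect (7 > -8) — not an equilibrium.
(Defect, Defect): Firm A gets 7 ≥ -2 from Cooperate, and Firm B gets 7 ≥ -8 from Cooperate — Nash equilibrium.

(Cooperate, Cooperate) and (Defect, Defect)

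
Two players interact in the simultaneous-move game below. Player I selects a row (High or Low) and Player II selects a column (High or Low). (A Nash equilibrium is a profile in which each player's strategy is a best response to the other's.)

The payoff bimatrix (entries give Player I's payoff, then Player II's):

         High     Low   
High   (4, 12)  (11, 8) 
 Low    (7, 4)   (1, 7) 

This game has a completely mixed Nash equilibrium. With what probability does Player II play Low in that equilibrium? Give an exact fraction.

Let q be the probability that Player II plays High. In a completely mixed equilibrium, Player I must be indifferent between High and Low.
Player I's expected payoff from High is 4q + 11(1−q); from Low it is 7q + (1−q).
Setting these equal: −7q + 11 = 6q + 1, so q = 10/13.
Therefore Player II plays Low with probability 1 − 10/13 = 3/13.

3/13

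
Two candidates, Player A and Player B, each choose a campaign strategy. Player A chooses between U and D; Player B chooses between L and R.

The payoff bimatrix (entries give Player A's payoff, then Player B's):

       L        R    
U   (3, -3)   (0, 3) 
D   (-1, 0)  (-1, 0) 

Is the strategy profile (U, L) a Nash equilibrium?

At (U, L), Player A earns 3; switching to D would give -1, so Player A has no profitable deviation.
Player B earns -3; switching to R would give 3, so Player B would deviate.
Since at least one player can profitably deviate, this is not a Nash equilibrium.

No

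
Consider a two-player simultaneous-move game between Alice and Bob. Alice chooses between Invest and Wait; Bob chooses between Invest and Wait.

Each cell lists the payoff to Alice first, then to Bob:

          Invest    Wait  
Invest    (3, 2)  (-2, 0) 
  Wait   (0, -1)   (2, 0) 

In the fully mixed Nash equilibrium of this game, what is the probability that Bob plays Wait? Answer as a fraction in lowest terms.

3/7

Let q be the probability that Bob plays Invest. In a completely mixed equilibrium, Alice must be indifferent between Invest and Wait.
Alice's expected payoff from Invest is 3q − 2(1−q); from Wait it is 2(1−q).
Setting these equal: 5q − 2 = −2q + 2, so q = 4/7.
Therefore Bob plays Wait with probability 1 − 4/7 = 3/7.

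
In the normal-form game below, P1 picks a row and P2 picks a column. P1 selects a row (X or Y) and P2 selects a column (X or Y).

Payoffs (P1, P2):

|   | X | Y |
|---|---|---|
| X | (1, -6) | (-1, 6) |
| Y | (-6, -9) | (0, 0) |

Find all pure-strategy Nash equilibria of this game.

(X, X): P2 prefers Y (6 > -6) — not an equilibrium.
(X, Y): P1 prefers Y (0 > -1) — not an equilibrium.
(Y, X): P1 prefers X (1 > -6); P2 prefers Y (0 > -9) — not an equilibrium.
(Y, Y): P1 gets 0 ≥ -1 from X, and P2 gets 0 ≥ -9 from X — Nash equilibrium.

(Y, Y)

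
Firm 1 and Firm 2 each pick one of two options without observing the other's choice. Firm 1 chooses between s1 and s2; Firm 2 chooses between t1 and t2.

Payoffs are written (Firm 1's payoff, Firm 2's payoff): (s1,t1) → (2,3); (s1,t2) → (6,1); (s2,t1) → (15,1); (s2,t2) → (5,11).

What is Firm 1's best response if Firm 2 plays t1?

Against t1, Firm 1 earns 2 from s1 and 15 from s2.
So s2 is the best response.

s2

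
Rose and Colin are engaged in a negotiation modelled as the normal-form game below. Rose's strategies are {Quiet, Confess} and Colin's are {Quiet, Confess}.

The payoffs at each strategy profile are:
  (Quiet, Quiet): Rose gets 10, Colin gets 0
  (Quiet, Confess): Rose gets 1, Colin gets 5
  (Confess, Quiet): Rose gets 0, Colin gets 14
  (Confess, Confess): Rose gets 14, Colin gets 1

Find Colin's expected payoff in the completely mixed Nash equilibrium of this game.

First find p, the probability Rose plays Quiet, from Colin's indifference between Quiet and Confess: 14(1−p) = 5p + (1−p), giving p = 13/18.
Since Colin is indifferent in equilibrium, Colin's expected payoff equals the payoff from either column against (13/18, 5/18). Using Quiet: 14(5/18) = 35/9.

35/9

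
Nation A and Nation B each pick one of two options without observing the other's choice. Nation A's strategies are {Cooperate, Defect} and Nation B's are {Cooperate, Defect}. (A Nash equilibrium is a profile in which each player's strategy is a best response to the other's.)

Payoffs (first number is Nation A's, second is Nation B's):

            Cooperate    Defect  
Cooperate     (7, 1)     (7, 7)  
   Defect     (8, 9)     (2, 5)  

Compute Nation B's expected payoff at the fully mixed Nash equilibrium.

First find x, the probability Nation A plays Cooperate, from Nation B's indifference between Cooperate and Defect: x + 9(1−x) = 7x + 5(1−x), giving x = 2/5.
Since Nation B is indifferent in equilibrium, Nation B's expected payoff equals the payoff from either column against (2/5, 3/5). Using Cooperate: (2/5) + 9(3/5) = 29/5.

29/5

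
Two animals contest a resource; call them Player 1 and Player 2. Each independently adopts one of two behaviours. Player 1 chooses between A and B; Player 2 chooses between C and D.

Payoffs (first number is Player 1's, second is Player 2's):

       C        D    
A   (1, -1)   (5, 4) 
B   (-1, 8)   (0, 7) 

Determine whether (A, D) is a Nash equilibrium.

At (A, D), Player 1 earns 5; switching to B would give 0, so Player 1 has no profitable deviation.
Player 2 earns 4; switching to C would give -1, so Player 2 has no profitable deviation.
Neither player can gain by a unilateral deviation, so this profile is a Nash equilibrium.

Yes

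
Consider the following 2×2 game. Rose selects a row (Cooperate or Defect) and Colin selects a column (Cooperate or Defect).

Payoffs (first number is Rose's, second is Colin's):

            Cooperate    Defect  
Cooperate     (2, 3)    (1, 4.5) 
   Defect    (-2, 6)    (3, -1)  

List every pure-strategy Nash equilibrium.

none

(Cooperate, Cooperate): Colin prefers Defect (4.5 > 3) — not an equilibrium.
(Cooperate, Defect): Rose prefers Defect (3 > 1) — not an equilibrium.
(Defect, Cooperate): Rose prefers Cooperate (2 > -2) — not an equilibrium.
(Defect, Defect): Colin prefers Cooperate (6 > -1) — not an equilibrium.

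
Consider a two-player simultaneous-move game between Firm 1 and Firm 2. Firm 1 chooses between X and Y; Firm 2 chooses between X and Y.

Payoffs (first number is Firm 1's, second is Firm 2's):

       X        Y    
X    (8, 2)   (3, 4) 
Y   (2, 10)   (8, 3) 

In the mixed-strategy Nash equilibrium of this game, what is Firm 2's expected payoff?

34/9

First find p, the probability Firm 1 plays X, from Firm 2's indifference between X and Y: 2p + 10(1−p) = 4p + 3(1−p), giving p = 7/9.
Since Firm 2 is indifferent in equilibrium, Firm 2's expected payoff equals the payoff from either column against (7/9, 2/9). Using X: 2(7/9) + 10(2/9) = 34/9.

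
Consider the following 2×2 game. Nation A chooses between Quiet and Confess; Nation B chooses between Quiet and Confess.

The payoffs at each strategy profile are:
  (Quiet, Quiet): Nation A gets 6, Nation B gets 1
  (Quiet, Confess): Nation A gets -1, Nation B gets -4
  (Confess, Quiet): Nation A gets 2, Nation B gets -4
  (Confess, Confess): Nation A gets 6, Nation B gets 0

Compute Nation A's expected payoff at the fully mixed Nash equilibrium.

38/11

First find q, the probability Nation B plays Quiet, from Nation A's indifference between Quiet and Confess: 6q − (1−q) = 2q + 6(1−q), giving q = 7/11.
Since Nation A is indifferent in equilibrium, Nation A's expected payoff equals the payoff from either row against (7/11, 4/11). Using Quiet: 6(7/11) − (4/11) = 38/11.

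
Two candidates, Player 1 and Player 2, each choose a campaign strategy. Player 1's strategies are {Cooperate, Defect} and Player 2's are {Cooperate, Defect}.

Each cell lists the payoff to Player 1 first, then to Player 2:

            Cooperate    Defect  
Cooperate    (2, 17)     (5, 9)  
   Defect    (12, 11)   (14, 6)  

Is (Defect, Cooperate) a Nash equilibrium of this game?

At (Defect, Cooperate), Player 1 earns 12; switching to Cooperate would give 2, so Player 1 has no profitable deviation.
Player 2 earns 11; switching to Defect would give 6, so Player 2 has no profitable deviation.
Neither player can gain by a unilateral deviation, so this profile is a Nash equilibrium.

Yes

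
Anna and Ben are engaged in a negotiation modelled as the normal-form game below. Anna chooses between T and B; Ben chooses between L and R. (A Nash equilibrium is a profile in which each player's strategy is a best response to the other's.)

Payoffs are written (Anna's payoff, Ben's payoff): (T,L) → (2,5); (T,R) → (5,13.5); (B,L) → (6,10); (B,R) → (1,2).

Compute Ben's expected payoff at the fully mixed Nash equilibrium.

First find x, the probability Anna plays T, from Ben's indifference between L and R: 5x + 10(1−x) = 13.5x + 2(1−x), giving x = 16/33.
Since Ben is indifferent in equilibrium, Ben's expected payoff equals the payoff from either column against (16/33, 17/33). Using L: 5(16/33) + 10(17/33) = 250/33.

250/33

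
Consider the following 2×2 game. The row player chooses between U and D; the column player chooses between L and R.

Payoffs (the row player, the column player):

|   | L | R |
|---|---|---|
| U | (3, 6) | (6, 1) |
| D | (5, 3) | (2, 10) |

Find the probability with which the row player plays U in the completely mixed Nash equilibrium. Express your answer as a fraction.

7/12

Let r be the probability that the row player plays U. In a completely mixed equilibrium, the column player must be indifferent between L and R.
The column player's expected payoff from L is 6r + 3(1−r); from R it is r + 10(1−r).
Setting these equal: 3r + 3 = −9r + 10, so r = 7/12.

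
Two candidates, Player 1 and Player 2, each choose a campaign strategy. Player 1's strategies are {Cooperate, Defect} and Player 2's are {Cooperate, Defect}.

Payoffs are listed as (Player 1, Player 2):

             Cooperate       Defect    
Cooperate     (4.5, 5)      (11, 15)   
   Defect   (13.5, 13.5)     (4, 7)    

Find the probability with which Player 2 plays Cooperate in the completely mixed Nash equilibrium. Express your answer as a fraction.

Let q be the probability that Player 2 plays Cooperate. In a completely mixed equilibrium, Player 1 must be indifferent between Cooperate and Defect.
Player 1's expected payoff from Cooperate is 4.5q + 11(1−q); from Defect it is 13.5q + 4(1−q).
Setting these equal: −6.5q + 11 = 9.5q + 4, so q = 7/16.

7/16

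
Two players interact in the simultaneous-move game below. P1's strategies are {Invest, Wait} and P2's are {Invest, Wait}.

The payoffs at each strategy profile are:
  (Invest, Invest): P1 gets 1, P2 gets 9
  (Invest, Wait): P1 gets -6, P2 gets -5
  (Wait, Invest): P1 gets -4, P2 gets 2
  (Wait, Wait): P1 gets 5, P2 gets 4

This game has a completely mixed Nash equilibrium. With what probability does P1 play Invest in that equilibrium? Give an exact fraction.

1/8

Let p be the probability that P1 plays Invest. In a completely mixed equilibrium, P2 must be indifferent between Invest and Wait.
P2's expected payoff from Invest is 9p + 2(1−p); from Wait it is −5p + 4(1−p).
Setting these equal: 7p + 2 = −9p + 4, so p = 1/8.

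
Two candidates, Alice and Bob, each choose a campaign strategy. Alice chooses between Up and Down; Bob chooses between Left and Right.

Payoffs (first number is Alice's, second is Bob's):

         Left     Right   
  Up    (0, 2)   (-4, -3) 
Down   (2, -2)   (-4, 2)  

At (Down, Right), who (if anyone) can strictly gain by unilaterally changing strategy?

Alice at (Down, Right) earns -4; deviating to Up yields -4 — not better.
Bob earns 2; deviating to Left yields -2 — not better.
Neither player can strictly improve; the profile is a Nash equilibrium.

Neither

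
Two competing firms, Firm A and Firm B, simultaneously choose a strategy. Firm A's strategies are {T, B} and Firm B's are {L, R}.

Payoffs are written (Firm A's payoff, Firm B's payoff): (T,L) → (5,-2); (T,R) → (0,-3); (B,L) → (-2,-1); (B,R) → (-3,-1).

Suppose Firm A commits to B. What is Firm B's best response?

either — both L and R are best responses

Against B, Firm B earns -1 from L and -1 from R.
So either strategy is a best response.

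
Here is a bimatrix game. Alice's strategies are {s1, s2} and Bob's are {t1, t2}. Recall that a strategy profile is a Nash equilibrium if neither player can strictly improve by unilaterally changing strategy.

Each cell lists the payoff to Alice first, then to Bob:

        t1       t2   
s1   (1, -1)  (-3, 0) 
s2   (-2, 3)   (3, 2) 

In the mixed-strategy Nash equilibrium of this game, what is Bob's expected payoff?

First find p, the probability Alice plays s1, from Bob's indifference between t1 and t2: −p + 3(1−p) = 2(1−p), giving p = 1/2.
Since Bob is indifferent in equilibrium, Bob's expected payoff equals the payoff from either column against (1/2, 1/2). Using t1: −(1/2) + 3(1/2) = 1.

1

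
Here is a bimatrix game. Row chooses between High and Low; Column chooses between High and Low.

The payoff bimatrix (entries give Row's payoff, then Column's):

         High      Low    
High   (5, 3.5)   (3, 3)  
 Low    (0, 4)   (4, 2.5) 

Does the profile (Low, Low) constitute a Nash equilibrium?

No

At (Low, Low), Row earns 4; switching to High would give 3, so Row has no profitable deviation.
Column earns 2.5; switching to High would give 4, so Column would deviate.
Since at least one player can profitably deviate, this is not a Nash equilibrium.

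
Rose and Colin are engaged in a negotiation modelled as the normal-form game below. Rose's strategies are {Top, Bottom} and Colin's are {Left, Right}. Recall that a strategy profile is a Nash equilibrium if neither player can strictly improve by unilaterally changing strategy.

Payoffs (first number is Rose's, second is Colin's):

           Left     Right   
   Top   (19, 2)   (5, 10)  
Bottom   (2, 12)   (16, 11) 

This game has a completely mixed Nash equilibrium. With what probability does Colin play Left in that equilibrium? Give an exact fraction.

11/28

Let y be the probability that Colin plays Left. In a completely mixed equilibrium, Rose must be indifferent between Top and Bottom.
Rose's expected payoff from Top is 19y + 5(1−y); from Bottom it is 2y + 16(1−y).
Setting these equal: 14y + 5 = −14y + 16, so y = 11/28.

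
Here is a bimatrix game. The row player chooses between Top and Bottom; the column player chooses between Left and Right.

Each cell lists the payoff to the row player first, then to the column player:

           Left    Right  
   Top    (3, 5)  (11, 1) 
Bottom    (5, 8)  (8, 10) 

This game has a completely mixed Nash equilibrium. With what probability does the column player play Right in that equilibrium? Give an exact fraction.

2/5

Let y be the probability that the column player plays Left. In a completely mixed equilibrium, the row player must be indifferent between Top and Bottom.
The row player's expected payoff from Top is 3y + 11(1−y); from Bottom it is 5y + 8(1−y).
Setting these equal: −8y + 11 = −3y + 8, so y = 3/5.
Therefore the column player plays Right with probability 1 − 3/5 = 2/5.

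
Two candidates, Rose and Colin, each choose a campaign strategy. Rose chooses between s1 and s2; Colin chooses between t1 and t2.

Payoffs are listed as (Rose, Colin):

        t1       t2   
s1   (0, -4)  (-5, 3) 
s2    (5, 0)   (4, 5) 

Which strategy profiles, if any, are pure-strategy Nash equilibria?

(s1, t1): Rose prefers s2 (5 > 0); Colin prefers t2 (3 > -4) — not an equilibrium.
(s1, t2): Rose prefers s2 (4 > -5) — not an equilibrium.
(s2, t1): Colin prefers t2 (5 > 0) — not an equilibrium.
(s2, t2): Rose gets 4 ≥ -5 from s1, and Colin gets 5 ≥ 0 from t1 — Nash equilibrium.

(s2, t2)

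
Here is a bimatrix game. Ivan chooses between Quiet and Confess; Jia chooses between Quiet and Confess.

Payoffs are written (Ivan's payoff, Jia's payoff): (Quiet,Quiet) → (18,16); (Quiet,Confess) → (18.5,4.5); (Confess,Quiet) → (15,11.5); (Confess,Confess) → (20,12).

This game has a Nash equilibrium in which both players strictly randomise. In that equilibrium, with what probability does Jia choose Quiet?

1/3

Let y be the probability that Jia plays Quiet. In a completely mixed equilibrium, Ivan must be indifferent between Quiet and Confess.
Ivan's expected payoff from Quiet is 18y + 18.5(1−y); from Confess it is 15y + 20(1−y).
Setting these equal: −0.5y + 18.5 = −5y + 20, so y = 1/3.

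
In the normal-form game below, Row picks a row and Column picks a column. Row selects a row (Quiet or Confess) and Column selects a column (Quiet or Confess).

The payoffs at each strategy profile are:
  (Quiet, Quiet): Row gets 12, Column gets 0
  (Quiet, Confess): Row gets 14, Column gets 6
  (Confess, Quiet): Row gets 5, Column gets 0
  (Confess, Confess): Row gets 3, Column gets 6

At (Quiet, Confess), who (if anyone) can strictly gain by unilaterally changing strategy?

Neither

Row at (Quiet, Confess) earns 14; deviating to Confess yields 3 — not better.
Column earns 6; deviating to Quiet yields 0 — not better.
Neither player can strictly improve; the profile is a Nash equilibrium.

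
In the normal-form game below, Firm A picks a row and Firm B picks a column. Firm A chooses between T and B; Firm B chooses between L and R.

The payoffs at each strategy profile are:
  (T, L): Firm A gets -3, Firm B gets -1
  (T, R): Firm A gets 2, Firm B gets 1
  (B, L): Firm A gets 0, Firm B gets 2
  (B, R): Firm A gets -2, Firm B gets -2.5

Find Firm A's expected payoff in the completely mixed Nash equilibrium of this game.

First find q, the probability Firm B plays L, from Firm A's indifference between T and B: −3q + 2(1−q) = −2(1−q), giving q = 4/7.
Since Firm A is indifferent in equilibrium, Firm A's expected payoff equals the payoff from either row against (4/7, 3/7). Using T: −3(4/7) + 2(3/7) = -6/7.

-6/7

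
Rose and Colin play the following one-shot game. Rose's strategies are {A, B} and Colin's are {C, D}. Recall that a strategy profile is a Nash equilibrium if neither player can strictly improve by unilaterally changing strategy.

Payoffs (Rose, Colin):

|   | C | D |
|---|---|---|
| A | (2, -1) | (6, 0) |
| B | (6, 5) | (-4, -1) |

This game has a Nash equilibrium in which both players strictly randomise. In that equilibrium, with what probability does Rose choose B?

1/7

Let x be the probability that Rose plays A. In a completely mixed equilibrium, Colin must be indifferent between C and D.
Colin's expected payoff from C is −x + 5(1−x); from D it is −(1−x).
Setting these equal: −6x + 5 = x − 1, so x = 6/7.
Therefore Rose plays B with probability 1 − 6/7 = 1/7.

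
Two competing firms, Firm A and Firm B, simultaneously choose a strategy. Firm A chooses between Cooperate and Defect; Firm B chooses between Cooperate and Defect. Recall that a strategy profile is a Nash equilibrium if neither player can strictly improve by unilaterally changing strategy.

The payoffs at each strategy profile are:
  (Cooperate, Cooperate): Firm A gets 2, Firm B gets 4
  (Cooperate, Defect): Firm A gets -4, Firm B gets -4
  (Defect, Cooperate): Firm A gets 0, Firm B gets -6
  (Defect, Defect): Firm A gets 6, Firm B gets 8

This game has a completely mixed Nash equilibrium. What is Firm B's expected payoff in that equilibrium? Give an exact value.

4/11

First find p, the probability Firm A plays Cooperate, from Firm B's indifference between Cooperate and Defect: 4p − 6(1−p) = −4p + 8(1−p), giving p = 7/11.
Since Firm B is indifferent in equilibrium, Firm B's expected payoff equals the payoff from either column against (7/11, 4/11). Using Cooperate: 4(7/11) − 6(4/11) = 4/11.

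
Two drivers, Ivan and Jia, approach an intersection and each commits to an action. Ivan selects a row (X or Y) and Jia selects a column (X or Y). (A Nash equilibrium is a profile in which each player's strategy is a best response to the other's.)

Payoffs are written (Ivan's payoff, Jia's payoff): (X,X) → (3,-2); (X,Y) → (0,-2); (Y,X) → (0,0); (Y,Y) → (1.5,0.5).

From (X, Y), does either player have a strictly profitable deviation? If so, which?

Ivan at (X, Y) earns 0; deviating to Y yields 1.5 — a strict improvement.
Jia earns -2; deviating to X yields -2 — not better.
Only Ivan has a strictly profitable deviation.

Ivan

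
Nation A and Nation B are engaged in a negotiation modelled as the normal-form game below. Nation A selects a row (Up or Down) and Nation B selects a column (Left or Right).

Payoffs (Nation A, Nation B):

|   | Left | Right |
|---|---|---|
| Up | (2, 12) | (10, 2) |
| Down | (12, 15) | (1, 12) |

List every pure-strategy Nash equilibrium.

(Down, Left)

(Up, Left): Nation A prefers Down (12 > 2) — not an equilibrium.
(Up, Right): Nation B prefers Left (12 > 2) — not an equilibrium.
(Down, Left): Nation A gets 12 ≥ 2 from Up, and Nation B gets 15 ≥ 12 from Right — Nash equilibrium.
(Down, Right): Nation A prefers Up (10 > 1); Nation B prefers Left (15 > 12) — not an equilibrium.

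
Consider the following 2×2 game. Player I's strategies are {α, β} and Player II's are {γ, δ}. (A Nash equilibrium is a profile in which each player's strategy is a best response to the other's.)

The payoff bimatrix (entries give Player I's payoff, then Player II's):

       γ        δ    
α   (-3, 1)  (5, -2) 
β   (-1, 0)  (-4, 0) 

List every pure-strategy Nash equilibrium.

(α, γ): Player I prefers β (-1 > -3) — not an equilibrium.
(α, δ): Player II prefers γ (1 > -2) — not an equilibrium.
(β, γ): Player I gets -1 ≥ -3 from α, and Player II gets 0 ≥ 0 from δ — Nash equilibrium.
(β, δ): Player I prefers α (5 > -4) — not an equilibrium.

(β, γ)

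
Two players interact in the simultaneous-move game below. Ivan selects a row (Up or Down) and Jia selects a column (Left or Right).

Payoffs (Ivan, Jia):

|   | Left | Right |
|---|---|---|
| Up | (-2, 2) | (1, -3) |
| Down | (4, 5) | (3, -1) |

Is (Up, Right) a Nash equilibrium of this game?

No

At (Up, Right), Ivan earns 1; switching to Down would give 3, so Ivan would deviate.
Jia earns -3; switching to Left would give 2, so Jia would deviate.
Since at least one player can profitably deviate, this is not a Nash equilibrium.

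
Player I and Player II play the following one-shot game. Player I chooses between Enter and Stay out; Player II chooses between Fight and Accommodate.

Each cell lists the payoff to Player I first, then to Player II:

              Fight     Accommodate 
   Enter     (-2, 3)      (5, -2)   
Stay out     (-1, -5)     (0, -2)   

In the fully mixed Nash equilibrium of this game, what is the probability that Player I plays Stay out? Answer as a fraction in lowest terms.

Let x be the probability that Player I plays Enter. In a completely mixed equilibrium, Player II must be indifferent between Fight and Accommodate.
Player II's expected payoff from Fight is 3x − 5(1−x); from Accommodate it is −2x − 2(1−x).
Setting these equal: 8x − 5 = -2, so x = 3/8.
Therefore Player I plays Stay out with probability 1 − 3/8 = 5/8.

5/8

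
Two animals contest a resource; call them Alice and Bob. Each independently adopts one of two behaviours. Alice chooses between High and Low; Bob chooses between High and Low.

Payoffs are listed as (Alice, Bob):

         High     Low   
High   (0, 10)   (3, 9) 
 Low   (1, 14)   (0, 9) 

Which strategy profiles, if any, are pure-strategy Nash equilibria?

(Low, High)

(High, High): Alice prefers Low (1 > 0) — not an equilibrium.
(High, Low): Bob prefers High (10 > 9) — not an equilibrium.
(Low, High): Alice gets 1 ≥ 0 from High, and Bob gets 14 ≥ 9 from Low — Nash equilibrium.
(Low, Low): Alice prefers High (3 > 0); Bob prefers High (14 > 9) — not an equilibrium.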